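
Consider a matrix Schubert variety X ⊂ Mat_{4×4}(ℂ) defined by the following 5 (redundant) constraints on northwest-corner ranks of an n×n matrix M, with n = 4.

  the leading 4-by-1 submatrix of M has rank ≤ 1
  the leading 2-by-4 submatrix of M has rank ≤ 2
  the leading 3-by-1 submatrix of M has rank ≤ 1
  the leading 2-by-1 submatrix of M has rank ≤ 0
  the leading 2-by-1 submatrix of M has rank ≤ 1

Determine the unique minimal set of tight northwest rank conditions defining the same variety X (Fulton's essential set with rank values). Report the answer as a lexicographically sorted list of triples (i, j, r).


Rank table r_w(4×4) implied by the 5 constraints:

  row 1: 0, 1, 1, 1
  row 2: 0, 1, 2, 2
  row 3: 1, 2, 3, 3
  row 4: 1, 2, 3, 4

hence w(1..4) = (2, 3, 1, 4).

Fulton essential set (1 of the 2 Rothe cells):

[(2, 1, 0)]


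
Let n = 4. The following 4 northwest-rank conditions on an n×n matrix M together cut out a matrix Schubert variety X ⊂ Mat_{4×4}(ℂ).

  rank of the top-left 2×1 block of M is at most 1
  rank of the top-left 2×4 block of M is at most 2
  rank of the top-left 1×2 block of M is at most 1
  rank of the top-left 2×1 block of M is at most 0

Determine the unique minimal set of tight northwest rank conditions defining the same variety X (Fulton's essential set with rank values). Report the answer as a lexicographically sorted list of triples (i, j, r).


Propagating the 4 rank bounds to every northwest block:

  0  1  1  1
  0  1  2  2
  1  2  3  3
  1  2  3  4

the unique w with this rank table is (2, 3, 1, 4).

Rothe diagram D(w) (2 cells), 1 SE-corner (essential condition):

[(2, 1, 0)]


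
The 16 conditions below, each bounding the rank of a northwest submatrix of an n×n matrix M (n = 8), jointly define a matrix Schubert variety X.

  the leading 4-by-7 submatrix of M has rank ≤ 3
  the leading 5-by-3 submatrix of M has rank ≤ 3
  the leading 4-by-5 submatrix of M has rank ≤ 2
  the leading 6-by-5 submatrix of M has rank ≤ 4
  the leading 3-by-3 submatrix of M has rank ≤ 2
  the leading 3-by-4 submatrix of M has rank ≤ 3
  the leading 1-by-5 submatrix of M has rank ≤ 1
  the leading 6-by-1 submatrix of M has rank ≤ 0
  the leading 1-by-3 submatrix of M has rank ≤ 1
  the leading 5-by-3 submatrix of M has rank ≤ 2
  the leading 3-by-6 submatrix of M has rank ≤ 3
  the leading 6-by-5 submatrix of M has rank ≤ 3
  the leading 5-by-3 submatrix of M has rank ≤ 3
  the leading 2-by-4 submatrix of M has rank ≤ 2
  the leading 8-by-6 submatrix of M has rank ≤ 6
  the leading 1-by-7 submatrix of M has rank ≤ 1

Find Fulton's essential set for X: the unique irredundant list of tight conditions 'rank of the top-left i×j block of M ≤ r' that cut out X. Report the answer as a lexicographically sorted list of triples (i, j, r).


Recovering R(i,j) via the rank-extension bound from the 16 conditions:

  R[1]: 0  1  1  1  1  1  1  1
  R[2]: 0  1  2  2  2  2  2  2
  R[3]: 0  1  2  2  2  3  3  3
  R[4]: 0  1  2  2  2  3  3  4
  R[5]: 0  1  2  3  3  4  4  5
  R[6]: 0  1  2  3  3  4  5  6
  R[7]: 1  2  3  4  4  5  6  7
  R[8]: 1  2  3  4  5  6  7  8

second differences of R give the permutation w = (2, 3, 6, 8, 4, 7, 1, 5).

Fulton essential set (4 of the 12 Rothe cells):

[(4, 5, 2), (4, 7, 3), (6, 1, 0), (6, 5, 3)]


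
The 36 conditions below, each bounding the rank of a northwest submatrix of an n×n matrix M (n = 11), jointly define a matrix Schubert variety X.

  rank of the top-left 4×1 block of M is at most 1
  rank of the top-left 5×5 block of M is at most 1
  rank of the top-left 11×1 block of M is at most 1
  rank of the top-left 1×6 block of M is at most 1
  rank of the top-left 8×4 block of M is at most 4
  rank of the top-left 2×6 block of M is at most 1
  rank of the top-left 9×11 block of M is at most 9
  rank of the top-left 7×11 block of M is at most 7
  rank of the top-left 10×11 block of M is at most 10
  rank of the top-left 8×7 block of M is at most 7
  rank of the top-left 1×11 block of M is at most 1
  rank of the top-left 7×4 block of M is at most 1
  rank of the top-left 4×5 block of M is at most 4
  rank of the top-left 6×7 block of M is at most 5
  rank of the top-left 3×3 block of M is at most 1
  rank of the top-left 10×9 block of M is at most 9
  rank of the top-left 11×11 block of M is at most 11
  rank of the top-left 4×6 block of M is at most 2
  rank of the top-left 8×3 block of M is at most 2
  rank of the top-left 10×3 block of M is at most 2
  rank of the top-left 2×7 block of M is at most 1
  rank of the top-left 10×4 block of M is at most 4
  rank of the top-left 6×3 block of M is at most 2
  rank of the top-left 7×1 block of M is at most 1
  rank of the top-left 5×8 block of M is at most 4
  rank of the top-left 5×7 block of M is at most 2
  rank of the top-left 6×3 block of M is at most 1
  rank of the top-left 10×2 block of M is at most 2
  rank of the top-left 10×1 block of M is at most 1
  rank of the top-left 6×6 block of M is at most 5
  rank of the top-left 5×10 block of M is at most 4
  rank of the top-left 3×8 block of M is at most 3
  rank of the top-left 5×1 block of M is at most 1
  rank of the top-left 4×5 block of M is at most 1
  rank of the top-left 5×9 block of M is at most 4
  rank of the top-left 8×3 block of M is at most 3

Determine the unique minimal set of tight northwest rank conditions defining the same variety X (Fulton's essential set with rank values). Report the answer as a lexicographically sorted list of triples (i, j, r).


Rank table r_w(11×11) implied by the 36 constraints:

  i=1: 1, 1, 1, 1, 1, 1, 1, 1, 1, 1, 1
  i=2: 1, 1, 1, 1, 1, 1, 1, 2, 2, 2, 2
  i=3: 1, 1, 1, 1, 1, 2, 2, 3, 3, 3, 3
  i=4: 1, 1, 1, 1, 1, 2, 2, 3, 4, 4, 4
  i=5: 1, 1, 1, 1, 1, 2, 2, 3, 4, 4, 5
  i=6: 1, 1, 1, 1, 2, 3, 3, 4, 5, 5, 6
  i=7: 1, 1, 1, 1, 2, 3, 4, 5, 6, 6, 7
  i=8: 1, 2, 2, 2, 3, 4, 5, 6, 7, 7, 8
  i=9: 1, 2, 2, 3, 4, 5, 6, 7, 8, 8, 9
  i=10: 1, 2, 2, 3, 4, 5, 6, 7, 8, 9, 10
  i=11: 1, 2, 3, 4, 5, 6, 7, 8, 9, 10, 11

the unique w with this rank table is (1, 8, 6, 9, 11, 5, 7, 2, 4, 10, 3).

Rothe diagram D(w) (29 cells), 6 SE-corners (essential conditions):

[(2, 7, 1), (5, 5, 1), (5, 7, 2), (5, 10, 4), (7, 4, 1), (10, 3, 2)]


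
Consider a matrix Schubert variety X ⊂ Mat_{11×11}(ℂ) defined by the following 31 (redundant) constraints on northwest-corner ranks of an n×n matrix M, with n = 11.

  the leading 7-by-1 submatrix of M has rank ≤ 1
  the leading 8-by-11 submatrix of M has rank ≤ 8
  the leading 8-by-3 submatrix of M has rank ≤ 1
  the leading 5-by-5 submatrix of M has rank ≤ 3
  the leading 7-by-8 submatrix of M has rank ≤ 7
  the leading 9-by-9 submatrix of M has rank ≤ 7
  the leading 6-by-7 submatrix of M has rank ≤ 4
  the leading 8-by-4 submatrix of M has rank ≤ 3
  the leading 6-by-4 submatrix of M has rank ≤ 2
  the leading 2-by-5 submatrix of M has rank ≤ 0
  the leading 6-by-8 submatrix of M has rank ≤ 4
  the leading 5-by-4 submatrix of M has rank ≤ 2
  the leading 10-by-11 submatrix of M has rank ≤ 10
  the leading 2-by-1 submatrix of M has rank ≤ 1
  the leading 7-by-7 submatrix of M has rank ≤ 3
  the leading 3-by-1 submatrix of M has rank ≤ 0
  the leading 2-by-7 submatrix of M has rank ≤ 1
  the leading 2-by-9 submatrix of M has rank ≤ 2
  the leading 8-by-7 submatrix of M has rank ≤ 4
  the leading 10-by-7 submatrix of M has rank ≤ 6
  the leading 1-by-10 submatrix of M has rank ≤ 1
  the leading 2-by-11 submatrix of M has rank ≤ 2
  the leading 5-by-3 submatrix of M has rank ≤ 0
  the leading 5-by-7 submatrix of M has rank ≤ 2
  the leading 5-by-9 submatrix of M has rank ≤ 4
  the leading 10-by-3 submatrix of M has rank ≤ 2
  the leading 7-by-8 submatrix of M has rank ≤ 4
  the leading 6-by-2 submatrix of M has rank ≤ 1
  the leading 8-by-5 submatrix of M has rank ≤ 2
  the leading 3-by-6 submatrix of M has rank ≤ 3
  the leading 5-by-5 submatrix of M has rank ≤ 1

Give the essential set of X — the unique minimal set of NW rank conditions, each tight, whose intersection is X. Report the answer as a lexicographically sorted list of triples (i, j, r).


Reconstructing r_w from the 31 given conditions:

  i=1: 0 0 0 0 0 1 1 1 1 1 1
  i=2: 0 0 0 0 0 1 1 2 2 2 2
  i=3: 0 0 0 1 1 2 2 3 3 3 3
  i=4: 0 0 0 1 1 2 2 3 4 4 4
  i=5: 0 0 0 1 1 2 2 3 4 5 5
  i=6: 1 1 1 2 2 3 3 4 5 6 6
  i=7: 1 1 1 2 2 3 3 4 5 6 7
  i=8: 1 1 1 2 2 3 4 5 6 7 8
  i=9: 1 2 2 3 3 4 5 6 7 8 9
  i=10: 1 2 2 3 4 5 6 7 8 9 10
  i=11: 1 2 3 4 5 6 7 8 9 10 11

the unique w with this rank table is (6, 8, 4, 9, 10, 1, 11, 7, 2, 5, 3).

D(w) has 32 cells with 9 SE-corners; essential set:

[(2, 5, 0), (2, 7, 1), (5, 3, 0), (5, 5, 1), (5, 7, 2), (7, 7, 3), (8, 3, 1), (8, 5, 2), (10, 3, 2)]


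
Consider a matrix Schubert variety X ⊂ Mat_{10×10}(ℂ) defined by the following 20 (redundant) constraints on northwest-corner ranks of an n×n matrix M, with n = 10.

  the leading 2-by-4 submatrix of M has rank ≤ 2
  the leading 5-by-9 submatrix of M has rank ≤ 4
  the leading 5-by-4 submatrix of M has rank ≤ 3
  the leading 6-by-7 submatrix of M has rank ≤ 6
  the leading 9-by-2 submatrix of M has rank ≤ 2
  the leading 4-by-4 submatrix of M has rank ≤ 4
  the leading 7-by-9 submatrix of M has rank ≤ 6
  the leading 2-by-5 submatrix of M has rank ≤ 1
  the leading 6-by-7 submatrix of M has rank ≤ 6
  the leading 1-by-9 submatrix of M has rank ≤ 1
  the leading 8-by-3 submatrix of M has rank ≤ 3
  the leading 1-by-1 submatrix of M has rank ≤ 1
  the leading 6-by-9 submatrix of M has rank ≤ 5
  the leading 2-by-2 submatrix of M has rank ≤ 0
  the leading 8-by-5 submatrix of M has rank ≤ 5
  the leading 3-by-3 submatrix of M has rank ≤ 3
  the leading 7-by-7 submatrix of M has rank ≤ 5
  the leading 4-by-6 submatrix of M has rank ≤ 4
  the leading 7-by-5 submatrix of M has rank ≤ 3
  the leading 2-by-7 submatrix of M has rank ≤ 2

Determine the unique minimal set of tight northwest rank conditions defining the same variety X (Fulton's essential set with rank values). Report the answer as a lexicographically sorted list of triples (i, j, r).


Reconstructing r_w from the 20 given conditions:

  row 1: 0 0 1 1 1 1 1 1 1 1
  row 2: 0 0 1 1 1 2 2 2 2 2
  row 3: 1 1 2 2 2 3 3 3 3 3
  row 4: 1 2 3 3 3 4 4 4 4 4
  row 5: 1 2 3 3 3 4 4 4 4 5
  row 6: 1 2 3 3 3 4 5 5 5 6
  row 7: 1 2 3 3 3 4 5 6 6 7
  row 8: 1 2 3 4 4 5 6 7 7 8
  row 9: 1 2 3 4 5 6 7 8 8 9
  row 10: 1 2 3 4 5 6 7 8 9 10

hence w(1..10) = (3, 6, 1, 2, 10, 7, 8, 4, 5, 9).

Fulton essential set (4 of the 15 Rothe cells):

[(2, 2, 0), (2, 5, 1), (5, 9, 4), (7, 5, 3)]


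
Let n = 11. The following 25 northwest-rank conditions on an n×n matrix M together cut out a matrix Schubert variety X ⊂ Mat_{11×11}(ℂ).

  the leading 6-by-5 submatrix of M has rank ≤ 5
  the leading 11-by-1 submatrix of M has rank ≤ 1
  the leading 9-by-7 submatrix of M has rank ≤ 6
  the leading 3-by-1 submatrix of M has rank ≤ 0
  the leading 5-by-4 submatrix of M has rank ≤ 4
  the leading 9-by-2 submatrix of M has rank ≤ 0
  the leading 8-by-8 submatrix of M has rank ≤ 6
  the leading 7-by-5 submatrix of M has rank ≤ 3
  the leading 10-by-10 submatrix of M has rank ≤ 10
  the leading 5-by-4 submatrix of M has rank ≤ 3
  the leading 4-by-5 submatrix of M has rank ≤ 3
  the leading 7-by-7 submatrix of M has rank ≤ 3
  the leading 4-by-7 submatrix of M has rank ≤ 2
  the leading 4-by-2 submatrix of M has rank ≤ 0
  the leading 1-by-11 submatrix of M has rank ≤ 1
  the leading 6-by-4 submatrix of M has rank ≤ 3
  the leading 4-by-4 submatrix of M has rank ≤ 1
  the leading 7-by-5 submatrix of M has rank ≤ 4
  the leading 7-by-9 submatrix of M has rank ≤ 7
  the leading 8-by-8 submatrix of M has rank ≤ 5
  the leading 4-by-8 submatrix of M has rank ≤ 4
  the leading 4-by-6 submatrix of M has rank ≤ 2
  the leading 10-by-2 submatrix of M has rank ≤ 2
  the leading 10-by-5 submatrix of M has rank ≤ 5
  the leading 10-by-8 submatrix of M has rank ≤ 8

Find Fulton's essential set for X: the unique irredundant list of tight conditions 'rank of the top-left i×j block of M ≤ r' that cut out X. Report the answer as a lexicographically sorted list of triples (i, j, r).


Rank table r_w(11×11) implied by the 25 constraints:

  i=1: 0, 0, 1, 1, 1, 1, 1, 1, 1, 1, 1
  i=2: 0, 0, 1, 1, 2, 2, 2, 2, 2, 2, 2
  i=3: 0, 0, 1, 1, 2, 2, 2, 3, 3, 3, 3
  i=4: 0, 0, 1, 1, 2, 2, 2, 3, 4, 4, 4
  i=5: 0, 0, 1, 2, 3, 3, 3, 4, 5, 5, 5
  i=6: 0, 0, 1, 2, 3, 3, 3, 4, 5, 6, 6
  i=7: 0, 0, 1, 2, 3, 3, 3, 4, 5, 6, 7
  i=8: 0, 0, 1, 2, 3, 4, 4, 5, 6, 7, 8
  i=9: 0, 0, 1, 2, 3, 4, 5, 6, 7, 8, 9
  i=10: 1, 1, 2, 3, 4, 5, 6, 7, 8, 9, 10
  i=11: 1, 2, 3, 4, 5, 6, 7, 8, 9, 10, 11

the unique w with this rank table is (3, 5, 8, 9, 4, 10, 11, 6, 7, 1, 2).

Fulton essential set (4 of the 29 Rothe cells):

[(4, 4, 1), (4, 7, 2), (7, 7, 3), (9, 2, 0)]


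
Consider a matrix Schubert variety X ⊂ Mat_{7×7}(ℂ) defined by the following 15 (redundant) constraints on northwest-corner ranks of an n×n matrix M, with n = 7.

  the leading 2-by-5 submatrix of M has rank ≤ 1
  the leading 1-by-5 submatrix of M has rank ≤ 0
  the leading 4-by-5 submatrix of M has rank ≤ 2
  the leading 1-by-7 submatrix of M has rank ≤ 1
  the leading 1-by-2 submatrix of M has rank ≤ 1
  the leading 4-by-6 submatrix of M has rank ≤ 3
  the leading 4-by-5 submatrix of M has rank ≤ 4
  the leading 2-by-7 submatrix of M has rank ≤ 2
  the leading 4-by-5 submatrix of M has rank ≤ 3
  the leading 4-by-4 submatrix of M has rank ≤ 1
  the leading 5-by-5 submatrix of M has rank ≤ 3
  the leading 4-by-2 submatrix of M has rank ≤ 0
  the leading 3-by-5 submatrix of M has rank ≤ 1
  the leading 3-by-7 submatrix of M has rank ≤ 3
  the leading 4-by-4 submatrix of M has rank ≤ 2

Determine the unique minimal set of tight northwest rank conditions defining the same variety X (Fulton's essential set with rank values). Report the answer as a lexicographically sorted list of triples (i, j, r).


Computing R[i][j] = min implied NW-rank bound (n=7, 15 conditions):

  R[1]: 0, 0, 0, 0, 0, 1, 1
  R[2]: 0, 0, 1, 1, 1, 2, 2
  R[3]: 0, 0, 1, 1, 1, 2, 3
  R[4]: 0, 0, 1, 1, 2, 3, 4
  R[5]: 1, 1, 2, 2, 3, 4, 5
  R[6]: 1, 2, 3, 3, 4, 5, 6
  R[7]: 1, 2, 3, 4, 5, 6, 7

the unique w with this rank table is (6, 3, 7, 5, 1, 2, 4).

ℓ(w)=14; the 4 essential cells (i,j,r):

[(1, 5, 0), (3, 5, 1), (4, 2, 0), (4, 4, 1)]


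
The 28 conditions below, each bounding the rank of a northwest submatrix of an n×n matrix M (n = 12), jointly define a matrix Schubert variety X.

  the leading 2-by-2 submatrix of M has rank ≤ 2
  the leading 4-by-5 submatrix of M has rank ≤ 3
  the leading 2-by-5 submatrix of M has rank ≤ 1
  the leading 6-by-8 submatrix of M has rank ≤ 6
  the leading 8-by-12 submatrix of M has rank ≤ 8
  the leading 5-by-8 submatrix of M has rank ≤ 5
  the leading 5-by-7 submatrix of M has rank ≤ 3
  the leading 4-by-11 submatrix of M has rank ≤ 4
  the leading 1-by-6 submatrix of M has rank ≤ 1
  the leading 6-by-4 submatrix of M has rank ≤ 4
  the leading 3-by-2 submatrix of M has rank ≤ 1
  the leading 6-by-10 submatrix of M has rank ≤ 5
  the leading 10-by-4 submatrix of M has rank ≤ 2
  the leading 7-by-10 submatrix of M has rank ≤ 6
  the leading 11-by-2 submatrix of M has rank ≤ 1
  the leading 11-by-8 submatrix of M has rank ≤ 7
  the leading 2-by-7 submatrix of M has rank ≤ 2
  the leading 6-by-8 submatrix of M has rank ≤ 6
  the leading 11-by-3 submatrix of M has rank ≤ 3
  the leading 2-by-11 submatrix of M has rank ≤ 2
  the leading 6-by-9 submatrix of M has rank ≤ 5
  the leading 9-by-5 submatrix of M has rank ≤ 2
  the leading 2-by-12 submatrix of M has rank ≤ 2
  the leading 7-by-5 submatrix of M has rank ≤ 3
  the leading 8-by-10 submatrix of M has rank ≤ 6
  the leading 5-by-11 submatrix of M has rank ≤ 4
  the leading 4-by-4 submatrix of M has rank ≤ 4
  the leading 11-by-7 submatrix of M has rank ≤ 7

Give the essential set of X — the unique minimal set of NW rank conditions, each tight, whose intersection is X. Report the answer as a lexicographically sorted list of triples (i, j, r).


Rank table r_w(12×12) implied by the 28 constraints:

  1 1 1 1 1 1 1 1 1 1 1 1
  1 1 1 1 1 2 2 2 2 2 2 2
  1 1 2 2 2 3 3 3 3 3 3 3
  1 1 2 2 2 3 3 4 4 4 4 4
  1 1 2 2 2 3 3 4 4 4 4 5
  1 1 2 2 2 3 4 5 5 5 5 6
  1 1 2 2 2 3 4 5 6 6 6 7
  1 1 2 2 2 3 4 5 6 6 7 8
  1 1 2 2 2 3 4 5 6 7 8 9
  1 1 2 2 3 4 5 6 7 8 9 10
  1 1 2 3 4 5 6 7 8 9 10 11
  1 2 3 4 5 6 7 8 9 10 11 12

giving w = (1, 6, 3, 8, 12, 7, 9, 11, 10, 5, 4, 2) via Δ²R.

Rothe diagram D(w) (32 cells), 7 SE-corners (essential conditions):

[(2, 5, 1), (5, 7, 3), (5, 11, 4), (8, 10, 6), (9, 5, 2), (10, 4, 2), (11, 2, 1)]


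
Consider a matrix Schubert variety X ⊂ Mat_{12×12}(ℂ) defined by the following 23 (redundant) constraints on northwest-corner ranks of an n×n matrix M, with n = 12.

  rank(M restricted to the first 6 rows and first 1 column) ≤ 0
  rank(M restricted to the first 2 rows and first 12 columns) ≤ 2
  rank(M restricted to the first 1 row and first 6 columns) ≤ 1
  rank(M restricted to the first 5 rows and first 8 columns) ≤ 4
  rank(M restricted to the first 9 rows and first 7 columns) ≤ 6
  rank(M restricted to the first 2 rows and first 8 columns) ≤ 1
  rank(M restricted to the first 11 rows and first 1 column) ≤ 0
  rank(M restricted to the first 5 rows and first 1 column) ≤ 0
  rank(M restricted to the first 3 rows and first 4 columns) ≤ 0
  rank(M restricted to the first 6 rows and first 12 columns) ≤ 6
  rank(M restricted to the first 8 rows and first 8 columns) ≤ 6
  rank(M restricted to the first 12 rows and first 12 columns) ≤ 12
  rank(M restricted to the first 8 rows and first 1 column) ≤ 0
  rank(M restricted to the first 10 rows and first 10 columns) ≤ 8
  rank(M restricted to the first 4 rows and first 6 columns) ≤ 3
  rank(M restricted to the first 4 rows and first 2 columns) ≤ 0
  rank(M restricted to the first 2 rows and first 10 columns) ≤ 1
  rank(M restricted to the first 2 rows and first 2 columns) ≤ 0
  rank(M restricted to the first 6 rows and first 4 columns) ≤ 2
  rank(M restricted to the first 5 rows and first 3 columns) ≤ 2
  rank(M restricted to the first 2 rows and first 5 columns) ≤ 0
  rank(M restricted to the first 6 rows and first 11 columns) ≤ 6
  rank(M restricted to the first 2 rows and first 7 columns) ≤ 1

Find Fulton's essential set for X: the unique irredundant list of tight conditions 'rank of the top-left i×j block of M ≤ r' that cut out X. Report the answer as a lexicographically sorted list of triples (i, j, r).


The tightest implied rank at each (i,j), from the 23 conditions:

  R[1]: 0 | 0 | 0 | 0 | 0 | 1 | 1 | 1 | 1 | 1 | 1 | 1
  R[2]: 0 | 0 | 0 | 0 | 0 | 1 | 1 | 1 | 1 | 1 | 2 | 2
  R[3]: 0 | 0 | 0 | 0 | 1 | 2 | 2 | 2 | 2 | 2 | 3 | 3
  R[4]: 0 | 0 | 1 | 1 | 2 | 3 | 3 | 3 | 3 | 3 | 4 | 4
  R[5]: 0 | 1 | 2 | 2 | 3 | 4 | 4 | 4 | 4 | 4 | 5 | 5
  R[6]: 0 | 1 | 2 | 2 | 3 | 4 | 5 | 5 | 5 | 5 | 6 | 6
  R[7]: 0 | 1 | 2 | 3 | 4 | 5 | 6 | 6 | 6 | 6 | 7 | 7
  R[8]: 0 | 1 | 2 | 3 | 4 | 5 | 6 | 6 | 7 | 7 | 8 | 8
  R[9]: 0 | 1 | 2 | 3 | 4 | 5 | 6 | 7 | 8 | 8 | 9 | 9
  R[10]: 0 | 1 | 2 | 3 | 4 | 5 | 6 | 7 | 8 | 8 | 9 | 10
  R[11]: 0 | 1 | 2 | 3 | 4 | 5 | 6 | 7 | 8 | 9 | 10 | 11
  R[12]: 1 | 2 | 3 | 4 | 5 | 6 | 7 | 8 | 9 | 10 | 11 | 12

second differences of R give the permutation w = (6, 11, 5, 3, 2, 7, 4, 9, 8, 12, 10, 1).

Fulton essential set (8 of the 30 Rothe cells):

[(2, 5, 0), (2, 10, 1), (3, 4, 0), (4, 2, 0), (6, 4, 2), (8, 8, 6), (10, 10, 8), (11, 1, 0)]


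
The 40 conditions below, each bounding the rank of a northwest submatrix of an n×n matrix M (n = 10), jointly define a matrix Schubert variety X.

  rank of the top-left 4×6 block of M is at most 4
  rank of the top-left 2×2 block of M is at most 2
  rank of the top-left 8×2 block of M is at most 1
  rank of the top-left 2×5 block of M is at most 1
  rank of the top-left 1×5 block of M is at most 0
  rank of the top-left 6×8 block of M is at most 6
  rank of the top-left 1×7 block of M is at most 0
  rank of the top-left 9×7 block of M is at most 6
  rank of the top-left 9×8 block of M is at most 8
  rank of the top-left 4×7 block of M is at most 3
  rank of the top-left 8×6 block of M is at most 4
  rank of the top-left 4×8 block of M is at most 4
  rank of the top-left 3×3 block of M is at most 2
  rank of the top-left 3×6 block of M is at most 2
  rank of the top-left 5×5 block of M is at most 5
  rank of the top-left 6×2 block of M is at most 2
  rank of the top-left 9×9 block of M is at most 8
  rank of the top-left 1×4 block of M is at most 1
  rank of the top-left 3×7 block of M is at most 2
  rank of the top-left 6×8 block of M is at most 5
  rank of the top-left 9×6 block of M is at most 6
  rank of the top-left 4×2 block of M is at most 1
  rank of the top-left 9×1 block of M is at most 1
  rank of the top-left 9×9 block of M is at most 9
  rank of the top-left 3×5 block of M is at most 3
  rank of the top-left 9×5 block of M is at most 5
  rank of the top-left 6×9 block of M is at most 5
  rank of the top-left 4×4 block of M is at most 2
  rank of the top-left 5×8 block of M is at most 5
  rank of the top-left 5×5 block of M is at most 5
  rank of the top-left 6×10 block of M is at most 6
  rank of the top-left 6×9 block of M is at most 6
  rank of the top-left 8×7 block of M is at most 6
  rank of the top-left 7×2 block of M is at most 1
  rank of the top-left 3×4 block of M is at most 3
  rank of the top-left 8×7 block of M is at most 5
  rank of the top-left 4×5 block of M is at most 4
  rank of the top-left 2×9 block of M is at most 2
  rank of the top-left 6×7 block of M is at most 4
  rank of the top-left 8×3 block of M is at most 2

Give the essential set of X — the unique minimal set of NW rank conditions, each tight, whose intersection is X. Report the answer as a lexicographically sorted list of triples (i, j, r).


Recovering R(i,j) via the rank-extension bound from the 40 conditions:

  0 | 0 | 0 | 0 | 0 | 0 | 0 | 1 | 1 | 1
  1 | 1 | 1 | 1 | 1 | 1 | 1 | 2 | 2 | 2
  1 | 1 | 2 | 2 | 2 | 2 | 2 | 3 | 3 | 3
  1 | 1 | 2 | 2 | 3 | 3 | 3 | 4 | 4 | 4
  1 | 1 | 2 | 3 | 4 | 4 | 4 | 5 | 5 | 5
  1 | 1 | 2 | 3 | 4 | 4 | 4 | 5 | 5 | 6
  1 | 1 | 2 | 3 | 4 | 4 | 5 | 6 | 6 | 7
  1 | 1 | 2 | 3 | 4 | 4 | 5 | 6 | 7 | 8
  1 | 2 | 3 | 4 | 5 | 5 | 6 | 7 | 8 | 9
  1 | 2 | 3 | 4 | 5 | 6 | 7 | 8 | 9 | 10

second differences of R give the permutation w = (8, 1, 3, 5, 4, 10, 7, 9, 2, 6).

ℓ(w)=19; the 6 essential cells (i,j,r):

[(1, 7, 0), (4, 4, 2), (6, 7, 4), (6, 9, 5), (8, 2, 1), (8, 6, 4)]


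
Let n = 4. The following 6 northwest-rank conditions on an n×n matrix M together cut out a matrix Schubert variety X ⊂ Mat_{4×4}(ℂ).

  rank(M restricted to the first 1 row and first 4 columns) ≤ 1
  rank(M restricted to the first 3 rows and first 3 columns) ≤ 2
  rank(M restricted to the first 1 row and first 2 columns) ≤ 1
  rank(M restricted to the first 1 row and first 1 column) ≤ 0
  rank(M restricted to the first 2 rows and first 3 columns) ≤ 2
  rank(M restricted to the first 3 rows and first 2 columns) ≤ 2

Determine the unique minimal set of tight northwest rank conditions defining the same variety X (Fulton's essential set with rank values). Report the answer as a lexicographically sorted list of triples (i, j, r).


Recovering R(i,j) via the rank-extension bound from the 6 conditions:

  R[1]: 0 | 1 | 1 | 1
  R[2]: 1 | 2 | 2 | 2
  R[3]: 1 | 2 | 2 | 3
  R[4]: 1 | 2 | 3 | 4

second differences of R give the permutation w = (2, 1, 4, 3).

Rothe diagram D(w) (2 cells), 2 SE-corners (essential conditions):

[(1, 1, 0), (3, 3, 2)]


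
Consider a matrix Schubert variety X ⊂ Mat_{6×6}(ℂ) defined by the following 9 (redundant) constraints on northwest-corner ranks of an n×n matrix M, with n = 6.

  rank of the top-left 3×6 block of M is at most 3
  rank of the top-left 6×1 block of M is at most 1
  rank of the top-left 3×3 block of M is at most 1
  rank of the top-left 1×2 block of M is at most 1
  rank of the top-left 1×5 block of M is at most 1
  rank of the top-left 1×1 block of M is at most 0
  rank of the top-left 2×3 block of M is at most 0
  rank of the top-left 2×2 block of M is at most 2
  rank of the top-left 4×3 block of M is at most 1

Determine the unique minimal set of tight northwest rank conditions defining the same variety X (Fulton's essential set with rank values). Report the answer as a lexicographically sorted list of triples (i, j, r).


Rank table r_w(6×6) implied by the 9 constraints:

  row 1: 0, 0, 0, 1, 1, 1
  row 2: 0, 0, 0, 1, 2, 2
  row 3: 1, 1, 1, 2, 3, 3
  row 4: 1, 1, 1, 2, 3, 4
  row 5: 1, 2, 2, 3, 4, 5
  row 6: 1, 2, 3, 4, 5, 6

so w = (4, 5, 1, 6, 2, 3).

D(w) has 8 cells with 2 SE-corners; essential set:

[(2, 3, 0), (4, 3, 1)]


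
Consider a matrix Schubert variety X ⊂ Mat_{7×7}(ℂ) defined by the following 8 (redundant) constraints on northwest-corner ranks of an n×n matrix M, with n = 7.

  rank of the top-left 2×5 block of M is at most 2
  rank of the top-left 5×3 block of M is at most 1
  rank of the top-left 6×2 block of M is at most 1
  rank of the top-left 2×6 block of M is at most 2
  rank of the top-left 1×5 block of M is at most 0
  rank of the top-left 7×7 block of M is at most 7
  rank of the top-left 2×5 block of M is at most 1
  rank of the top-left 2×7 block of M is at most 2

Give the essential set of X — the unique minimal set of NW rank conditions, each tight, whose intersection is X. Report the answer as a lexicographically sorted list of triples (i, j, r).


Rank table r_w(7×7) implied by the 8 constraints:

  i=1: 0  0  0  0  0  1  1
  i=2: 1  1  1  1  1  2  2
  i=3: 1  1  1  2  2  3  3
  i=4: 1  1  1  2  3  4  4
  i=5: 1  1  1  2  3  4  5
  i=6: 1  1  2  3  4  5  6
  i=7: 1  2  3  4  5  6  7

giving w = (6, 1, 4, 5, 7, 3, 2) via Δ²R.

Fulton essential set (3 of the 12 Rothe cells):

[(1, 5, 0), (5, 3, 1), (6, 2, 1)]


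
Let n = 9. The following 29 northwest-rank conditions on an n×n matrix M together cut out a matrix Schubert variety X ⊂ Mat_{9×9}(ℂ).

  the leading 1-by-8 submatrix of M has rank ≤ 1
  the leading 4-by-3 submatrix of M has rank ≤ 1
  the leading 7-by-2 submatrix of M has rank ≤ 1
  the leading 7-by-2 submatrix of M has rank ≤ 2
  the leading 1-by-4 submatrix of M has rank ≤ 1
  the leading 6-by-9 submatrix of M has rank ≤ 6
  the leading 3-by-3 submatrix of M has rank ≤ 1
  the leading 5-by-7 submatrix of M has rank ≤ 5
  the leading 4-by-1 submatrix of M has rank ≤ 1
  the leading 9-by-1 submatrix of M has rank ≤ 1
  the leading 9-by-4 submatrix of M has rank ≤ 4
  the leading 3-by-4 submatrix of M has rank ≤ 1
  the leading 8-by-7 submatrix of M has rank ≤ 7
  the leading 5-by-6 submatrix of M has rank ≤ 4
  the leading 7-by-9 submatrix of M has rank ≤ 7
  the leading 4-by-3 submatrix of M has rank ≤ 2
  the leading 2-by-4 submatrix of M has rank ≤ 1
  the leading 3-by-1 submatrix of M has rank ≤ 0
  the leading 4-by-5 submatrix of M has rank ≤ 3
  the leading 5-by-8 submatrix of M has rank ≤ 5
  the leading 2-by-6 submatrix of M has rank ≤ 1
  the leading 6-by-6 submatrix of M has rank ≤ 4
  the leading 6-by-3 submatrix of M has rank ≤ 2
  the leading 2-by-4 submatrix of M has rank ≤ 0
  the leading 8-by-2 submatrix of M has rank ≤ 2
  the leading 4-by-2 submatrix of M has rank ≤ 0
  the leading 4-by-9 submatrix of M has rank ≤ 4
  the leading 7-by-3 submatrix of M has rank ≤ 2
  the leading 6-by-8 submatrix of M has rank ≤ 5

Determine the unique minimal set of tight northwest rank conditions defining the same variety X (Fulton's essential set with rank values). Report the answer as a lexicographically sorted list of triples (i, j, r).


Rank table r_w(9×9) implied by the 29 constraints:

  row 1: 0, 0, 0, 0, 1, 1, 1, 1, 1
  row 2: 0, 0, 0, 0, 1, 1, 2, 2, 2
  row 3: 0, 0, 1, 1, 2, 2, 3, 3, 3
  row 4: 0, 0, 1, 2, 3, 3, 4, 4, 4
  row 5: 1, 1, 2, 3, 4, 4, 5, 5, 5
  row 6: 1, 1, 2, 3, 4, 4, 5, 5, 6
  row 7: 1, 1, 2, 3, 4, 5, 6, 6, 7
  row 8: 1, 2, 3, 4, 5, 6, 7, 7, 8
  row 9: 1, 2, 3, 4, 5, 6, 7, 8, 9

reading off 1-entries of Δ²R: w = (5, 7, 3, 4, 1, 9, 6, 2, 8).

6 SE-corners of the 17-cell Rothe diagram give Ess(w):

[(2, 4, 0), (2, 6, 1), (4, 2, 0), (6, 6, 4), (6, 8, 5), (7, 2, 1)]


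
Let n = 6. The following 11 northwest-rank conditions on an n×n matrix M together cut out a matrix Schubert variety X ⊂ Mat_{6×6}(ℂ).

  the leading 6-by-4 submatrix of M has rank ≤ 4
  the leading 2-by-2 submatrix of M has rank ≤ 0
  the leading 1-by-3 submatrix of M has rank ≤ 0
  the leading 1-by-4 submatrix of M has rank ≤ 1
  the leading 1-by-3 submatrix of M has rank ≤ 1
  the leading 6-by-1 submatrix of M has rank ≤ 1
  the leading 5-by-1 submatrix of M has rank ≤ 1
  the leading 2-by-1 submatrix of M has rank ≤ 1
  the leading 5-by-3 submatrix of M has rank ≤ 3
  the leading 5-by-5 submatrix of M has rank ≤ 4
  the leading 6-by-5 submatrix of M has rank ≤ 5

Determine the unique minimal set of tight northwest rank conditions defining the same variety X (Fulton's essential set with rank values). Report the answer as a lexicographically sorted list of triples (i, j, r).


Reconstructing r_w from the 11 given conditions:

  0 0 0 1 1 1
  0 0 1 2 2 2
  1 1 2 3 3 3
  1 2 3 4 4 4
  1 2 3 4 4 5
  1 2 3 4 5 6

reading off 1-entries of Δ²R: w = (4, 3, 1, 2, 6, 5).

Fulton essential set (3 of the 6 Rothe cells):

[(1, 3, 0), (2, 2, 0), (5, 5, 4)]


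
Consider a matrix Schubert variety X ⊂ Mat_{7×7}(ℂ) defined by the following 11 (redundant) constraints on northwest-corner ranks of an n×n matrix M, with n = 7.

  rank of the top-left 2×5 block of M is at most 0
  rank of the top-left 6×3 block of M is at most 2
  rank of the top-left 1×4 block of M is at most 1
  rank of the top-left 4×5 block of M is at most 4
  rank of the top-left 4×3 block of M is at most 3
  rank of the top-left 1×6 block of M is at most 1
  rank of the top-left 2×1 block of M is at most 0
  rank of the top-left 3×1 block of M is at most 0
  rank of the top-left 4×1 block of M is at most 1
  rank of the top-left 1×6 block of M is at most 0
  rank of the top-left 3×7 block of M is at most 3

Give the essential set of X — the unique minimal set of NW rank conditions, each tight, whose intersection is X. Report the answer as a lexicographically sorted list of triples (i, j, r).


Computing R[i][j] = min implied NW-rank bound (n=7, 11 conditions):

  row 1: 0, 0, 0, 0, 0, 0, 1
  row 2: 0, 0, 0, 0, 0, 1, 2
  row 3: 0, 1, 1, 1, 1, 2, 3
  row 4: 1, 2, 2, 2, 2, 3, 4
  row 5: 1, 2, 2, 3, 3, 4, 5
  row 6: 1, 2, 2, 3, 4, 5, 6
  row 7: 1, 2, 3, 4, 5, 6, 7

the unique w with this rank table is (7, 6, 2, 1, 4, 5, 3).

|D(w)|=14, |Ess(w)|=4:

[(1, 6, 0), (2, 5, 0), (3, 1, 0), (6, 3, 2)]


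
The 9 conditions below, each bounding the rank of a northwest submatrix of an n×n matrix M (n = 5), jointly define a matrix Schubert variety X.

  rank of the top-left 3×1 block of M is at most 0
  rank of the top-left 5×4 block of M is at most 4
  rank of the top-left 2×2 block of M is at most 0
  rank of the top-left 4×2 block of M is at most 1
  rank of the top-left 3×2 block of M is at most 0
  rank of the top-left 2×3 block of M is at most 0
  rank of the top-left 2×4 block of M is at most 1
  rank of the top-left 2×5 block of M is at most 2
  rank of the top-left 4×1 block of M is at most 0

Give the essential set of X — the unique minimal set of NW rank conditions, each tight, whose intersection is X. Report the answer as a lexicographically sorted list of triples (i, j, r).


Computing R[i][j] = min implied NW-rank bound (n=5, 9 conditions):

  0, 0, 0, 1, 1
  0, 0, 0, 1, 2
  0, 0, 1, 2, 3
  0, 1, 2, 3, 4
  1, 2, 3, 4, 5

giving w = (4, 5, 3, 2, 1) via Δ²R.

3 SE-corners of the 9-cell Rothe diagram give Ess(w):

[(2, 3, 0), (3, 2, 0), (4, 1, 0)]


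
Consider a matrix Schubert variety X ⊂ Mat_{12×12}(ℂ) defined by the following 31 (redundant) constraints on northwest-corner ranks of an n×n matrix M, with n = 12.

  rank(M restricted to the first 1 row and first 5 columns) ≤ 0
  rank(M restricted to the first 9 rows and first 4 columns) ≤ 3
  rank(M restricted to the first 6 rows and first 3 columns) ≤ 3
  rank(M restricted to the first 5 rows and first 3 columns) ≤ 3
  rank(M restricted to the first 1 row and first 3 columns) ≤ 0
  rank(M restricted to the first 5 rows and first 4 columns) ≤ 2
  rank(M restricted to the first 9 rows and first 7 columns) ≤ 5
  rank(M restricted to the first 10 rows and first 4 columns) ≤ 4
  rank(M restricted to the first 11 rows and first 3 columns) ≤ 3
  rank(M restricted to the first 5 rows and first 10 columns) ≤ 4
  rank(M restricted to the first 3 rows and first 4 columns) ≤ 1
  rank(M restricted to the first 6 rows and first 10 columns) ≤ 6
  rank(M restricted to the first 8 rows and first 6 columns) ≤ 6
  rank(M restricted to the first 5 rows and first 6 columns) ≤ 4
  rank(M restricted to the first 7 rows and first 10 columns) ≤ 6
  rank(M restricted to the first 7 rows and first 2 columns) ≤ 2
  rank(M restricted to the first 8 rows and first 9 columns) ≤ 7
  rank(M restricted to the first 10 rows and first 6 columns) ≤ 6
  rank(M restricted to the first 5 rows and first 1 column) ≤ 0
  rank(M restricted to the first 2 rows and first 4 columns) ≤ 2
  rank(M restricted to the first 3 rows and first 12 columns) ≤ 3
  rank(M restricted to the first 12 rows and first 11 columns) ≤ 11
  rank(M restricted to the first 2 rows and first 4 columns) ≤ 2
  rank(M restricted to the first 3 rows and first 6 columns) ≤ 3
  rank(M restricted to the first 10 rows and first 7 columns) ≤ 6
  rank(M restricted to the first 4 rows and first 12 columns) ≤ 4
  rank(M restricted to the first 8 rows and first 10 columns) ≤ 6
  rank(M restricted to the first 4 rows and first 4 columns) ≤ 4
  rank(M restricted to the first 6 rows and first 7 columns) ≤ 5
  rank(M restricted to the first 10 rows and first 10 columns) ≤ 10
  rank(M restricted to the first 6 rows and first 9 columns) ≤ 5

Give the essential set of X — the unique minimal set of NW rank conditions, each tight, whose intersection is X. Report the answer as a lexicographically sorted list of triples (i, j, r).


Computing R[i][j] = min implied NW-rank bound (n=12, 31 conditions):

  R[1]: 0 0 0 0 0 1 1 1 1 1 1 1
  R[2]: 0 1 1 1 1 2 2 2 2 2 2 2
  R[3]: 0 1 1 1 2 3 3 3 3 3 3 3
  R[4]: 0 1 2 2 3 4 4 4 4 4 4 4
  R[5]: 0 1 2 2 3 4 4 4 4 4 5 5
  R[6]: 1 2 3 3 4 5 5 5 5 5 6 6
  R[7]: 1 2 3 3 4 5 5 6 6 6 7 7
  R[8]: 1 2 3 3 4 5 5 6 6 6 7 8
  R[9]: 1 2 3 3 4 5 5 6 7 7 8 9
  R[10]: 1 2 3 4 5 6 6 7 8 8 9 10
  R[11]: 1 2 3 4 5 6 7 8 9 9 10 11
  R[12]: 1 2 3 4 5 6 7 8 9 10 11 12

giving w = (6, 2, 5, 3, 11, 1, 8, 12, 9, 4, 7, 10) via Δ²R.

|D(w)|=24, |Ess(w)|=8:

[(1, 5, 0), (3, 4, 1), (5, 1, 0), (5, 4, 2), (5, 10, 4), (8, 10, 6), (9, 4, 3), (9, 7, 5)]


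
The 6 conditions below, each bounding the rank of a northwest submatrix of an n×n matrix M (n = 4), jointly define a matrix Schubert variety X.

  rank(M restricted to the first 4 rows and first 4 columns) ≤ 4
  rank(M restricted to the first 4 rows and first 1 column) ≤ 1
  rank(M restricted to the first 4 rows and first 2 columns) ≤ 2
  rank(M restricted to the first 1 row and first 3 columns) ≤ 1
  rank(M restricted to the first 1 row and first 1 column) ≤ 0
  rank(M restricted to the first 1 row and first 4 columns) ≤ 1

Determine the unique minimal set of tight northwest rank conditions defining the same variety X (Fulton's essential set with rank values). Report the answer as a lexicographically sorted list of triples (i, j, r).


Rank table r_w(4×4) implied by the 6 constraints:

  0 | 1 | 1 | 1
  1 | 2 | 2 | 2
  1 | 2 | 3 | 3
  1 | 2 | 3 | 4

the unique w with this rank table is (2, 1, 3, 4).

D(w) has 1 cell with 1 SE-corner; essential set:

[(1, 1, 0)]


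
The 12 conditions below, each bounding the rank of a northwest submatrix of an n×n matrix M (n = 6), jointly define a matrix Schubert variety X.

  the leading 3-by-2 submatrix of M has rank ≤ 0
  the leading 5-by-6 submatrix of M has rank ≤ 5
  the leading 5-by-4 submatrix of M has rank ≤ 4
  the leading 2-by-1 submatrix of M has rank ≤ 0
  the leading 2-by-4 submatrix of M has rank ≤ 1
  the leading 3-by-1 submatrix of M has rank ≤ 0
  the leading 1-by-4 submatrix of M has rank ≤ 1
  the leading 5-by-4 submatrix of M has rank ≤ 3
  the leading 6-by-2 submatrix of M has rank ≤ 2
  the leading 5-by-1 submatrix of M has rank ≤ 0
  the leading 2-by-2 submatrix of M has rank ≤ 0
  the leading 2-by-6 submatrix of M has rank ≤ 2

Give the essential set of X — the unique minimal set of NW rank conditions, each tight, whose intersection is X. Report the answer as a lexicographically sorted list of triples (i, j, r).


The tightest implied rank at each (i,j), from the 12 conditions:

  row 1: 0  0  1  1  1  1
  row 2: 0  0  1  1  2  2
  row 3: 0  0  1  2  3  3
  row 4: 0  1  2  3  4  4
  row 5: 0  1  2  3  4  5
  row 6: 1  2  3  4  5  6

so w = (3, 5, 4, 2, 6, 1).

Rothe diagram D(w) (9 cells), 3 SE-corners (essential conditions):

[(2, 4, 1), (3, 2, 0), (5, 1, 0)]


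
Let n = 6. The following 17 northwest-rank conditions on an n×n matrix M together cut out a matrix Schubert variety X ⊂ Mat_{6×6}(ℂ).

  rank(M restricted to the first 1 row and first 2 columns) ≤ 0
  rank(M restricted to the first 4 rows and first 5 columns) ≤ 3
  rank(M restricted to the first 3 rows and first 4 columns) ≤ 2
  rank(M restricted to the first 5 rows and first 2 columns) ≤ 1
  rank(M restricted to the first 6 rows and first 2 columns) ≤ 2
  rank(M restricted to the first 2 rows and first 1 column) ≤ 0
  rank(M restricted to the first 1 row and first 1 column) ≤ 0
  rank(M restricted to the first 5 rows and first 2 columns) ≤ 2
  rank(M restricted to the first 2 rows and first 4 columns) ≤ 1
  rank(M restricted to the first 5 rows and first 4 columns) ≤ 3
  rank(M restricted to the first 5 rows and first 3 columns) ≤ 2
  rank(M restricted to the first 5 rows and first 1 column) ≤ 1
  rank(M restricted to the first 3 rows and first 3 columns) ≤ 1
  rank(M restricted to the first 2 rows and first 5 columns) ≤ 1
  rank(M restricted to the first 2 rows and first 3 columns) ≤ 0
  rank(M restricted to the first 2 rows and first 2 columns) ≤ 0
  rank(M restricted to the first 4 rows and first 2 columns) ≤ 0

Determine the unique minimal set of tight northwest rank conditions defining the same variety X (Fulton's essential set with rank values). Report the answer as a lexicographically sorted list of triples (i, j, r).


Reconstructing r_w from the 17 given conditions:

  0 | 0 | 0 | 1 | 1 | 1
  0 | 0 | 0 | 1 | 1 | 2
  0 | 0 | 1 | 2 | 2 | 3
  0 | 0 | 1 | 2 | 3 | 4
  1 | 1 | 2 | 3 | 4 | 5
  1 | 2 | 3 | 4 | 5 | 6

the unique w with this rank table is (4, 6, 3, 5, 1, 2).

Fulton essential set (3 of the 11 Rothe cells):

[(2, 3, 0), (2, 5, 1), (4, 2, 0)]


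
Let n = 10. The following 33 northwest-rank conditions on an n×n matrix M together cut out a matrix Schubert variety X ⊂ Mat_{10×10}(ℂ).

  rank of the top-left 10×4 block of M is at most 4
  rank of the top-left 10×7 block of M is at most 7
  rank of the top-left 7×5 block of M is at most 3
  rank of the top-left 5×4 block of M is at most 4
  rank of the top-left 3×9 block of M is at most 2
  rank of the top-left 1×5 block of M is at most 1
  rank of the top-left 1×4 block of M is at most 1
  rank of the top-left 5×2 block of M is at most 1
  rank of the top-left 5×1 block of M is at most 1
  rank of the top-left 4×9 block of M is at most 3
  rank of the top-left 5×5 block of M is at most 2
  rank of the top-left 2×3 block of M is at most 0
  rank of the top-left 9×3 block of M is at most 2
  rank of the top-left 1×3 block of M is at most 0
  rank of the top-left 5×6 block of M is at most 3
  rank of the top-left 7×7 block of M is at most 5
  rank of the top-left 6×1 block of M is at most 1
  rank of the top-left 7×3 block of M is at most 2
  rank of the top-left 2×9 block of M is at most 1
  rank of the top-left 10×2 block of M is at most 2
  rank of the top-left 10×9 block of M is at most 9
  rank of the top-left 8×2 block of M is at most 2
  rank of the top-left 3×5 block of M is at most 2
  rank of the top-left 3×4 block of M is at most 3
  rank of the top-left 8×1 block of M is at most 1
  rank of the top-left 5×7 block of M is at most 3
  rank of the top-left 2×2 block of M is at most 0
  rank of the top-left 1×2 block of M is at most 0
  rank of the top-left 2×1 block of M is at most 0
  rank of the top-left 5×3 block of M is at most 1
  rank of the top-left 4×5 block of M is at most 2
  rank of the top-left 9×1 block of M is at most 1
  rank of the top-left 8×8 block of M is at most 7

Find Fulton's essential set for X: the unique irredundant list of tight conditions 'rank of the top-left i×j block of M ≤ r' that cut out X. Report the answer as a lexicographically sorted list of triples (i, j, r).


Propagating the 33 rank bounds to every northwest block:

  0 0 0 1 1 1 1 1 1 1
  0 0 0 1 1 1 1 1 1 2
  1 1 1 2 2 2 2 2 2 3
  1 1 1 2 2 3 3 3 3 4
  1 1 1 2 2 3 3 4 4 5
  1 2 2 3 3 4 4 5 5 6
  1 2 2 3 3 4 5 6 6 7
  1 2 2 3 4 5 6 7 7 8
  1 2 2 3 4 5 6 7 8 9
  1 2 3 4 5 6 7 8 9 10

hence w(1..10) = (4, 10, 1, 6, 8, 2, 7, 5, 9, 3).

Rothe diagram D(w) (22 cells), 7 SE-corners (essential conditions):

[(2, 3, 0), (2, 9, 1), (5, 3, 1), (5, 5, 2), (5, 7, 3), (7, 5, 3), (9, 3, 2)]
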